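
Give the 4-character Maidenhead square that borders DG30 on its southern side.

DF39

Latitude square 0; −1 → -1, wraps to 9, carry into field.
Latitude field G = 6; −1 → 5 = F.
The longitude characters are unchanged.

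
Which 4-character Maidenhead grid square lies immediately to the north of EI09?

EJ00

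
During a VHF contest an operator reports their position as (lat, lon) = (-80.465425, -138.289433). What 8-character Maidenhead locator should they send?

Shift to the Maidenhead origin (180°W, 90°S): lon 41.71057, lat 9.53458.
Field: lon ⌊41.71057/20⌋ = 2 → C; lat ⌊9.53458/10⌋ = 0 → A.
Square: lon ⌊1.71057/2⌋ = 0; lat ⌊9.53458/1⌋ = 9.
Subsquare: lon ⌊1.71057/0.0833333⌋ = 20 → u; lat ⌊0.53458/0.0416667⌋ = 12 → m.
Extended square: lon ⌊0.04390/0.00833333⌋ = 5; lat ⌊0.03458/0.00416667⌋ = 8.

CA09um58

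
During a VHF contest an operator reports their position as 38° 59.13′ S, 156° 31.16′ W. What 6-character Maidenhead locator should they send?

Offset from 180°W / 90°S: lon 23.4807°, lat 51.0145°.
Field: 23.4807/20 → 1 → B, 51.0145/10 → 5 → F; chars BF.
Square: 3.4807/2 → 1, 1.0145/1 → 1; chars 11.
Subsquare: 1.4807/0.0833333 → 17 → r, 0.0145/0.0416667 → 0 → a; chars ra.

BF11ra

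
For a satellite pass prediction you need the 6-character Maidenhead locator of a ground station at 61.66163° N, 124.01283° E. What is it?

PP21ap

Shift to the Maidenhead origin (180°W, 90°S): lon 304.0128, lat 151.6616.
Field: 304.0128/20 → 15 → P, 151.6616/10 → 15 → P; chars PP.
Square: 4.0128/2 → 2, 1.6616/1 → 1; chars 21.
Subsquare: 0.0128/0.0833333 → 0 → a, 0.6616/0.0416667 → 15 → p; chars ap.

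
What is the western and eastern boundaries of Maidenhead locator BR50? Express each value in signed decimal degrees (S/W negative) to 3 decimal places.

-150.000, -148.000

Field B=1, R=17: +1·20° lon, +17·10° lat → SW at lon -160°, lat 80°.
Square 5, 0: +5·2° lon, +0·1° lat → SW at lon -150°, lat 80°.
Cell spans 2° lon × 1° lat.
west -150.000, east -148.000.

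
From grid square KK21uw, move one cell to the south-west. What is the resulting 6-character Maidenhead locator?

Longitude subsquare u = 20; −1 → 19 = t.
Latitude subsquare w = 22; −1 → 21 = v.

KK21tv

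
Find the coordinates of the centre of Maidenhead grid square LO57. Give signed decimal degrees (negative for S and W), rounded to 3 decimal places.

57.500, 51.000

Field L=11, O=14: +11·20° lon, +14·10° lat → SW at lon 40°, lat 50°.
Square 5, 7: +5·2° lon, +7·1° lat → SW at lon 50°, lat 57°.
Cell spans 2° lon × 1° lat. Centre is SW corner plus half of each.
latitude 57.500, longitude 51.000.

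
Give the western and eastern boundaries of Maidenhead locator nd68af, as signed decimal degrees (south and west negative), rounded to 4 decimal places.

92.0000, 92.0833

Field N=13, D=3: +13·20° lon, +3·10° lat → SW at lon 80°, lat -60°.
Square 6, 8: +6·2° lon, +8·1° lat → SW at lon 92°, lat -52°.
Subsquare a=0, f=5: +0·0.0833333° lon, +5·0.0416667° lat → SW at lon 92°, lat -51.7917°.
Cell spans 0.0833333° lon × 0.0416667° lat.
west 92.0000, east 92.0833.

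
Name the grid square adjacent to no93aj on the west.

NO83xj

Longitude subsquare a = 0; −1 → -1, wraps to 23 = x, carry into square.
Longitude square 9; −1 → 8.
The latitude characters are unchanged.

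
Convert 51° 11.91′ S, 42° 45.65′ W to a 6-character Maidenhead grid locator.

GD88ot

Offset from 180°W / 90°S: lon 137.2392°, lat 38.8015°.
Field: 137.2392/20 → 6 → G, 38.8015/10 → 3 → D; chars GD.
Square: 17.2392/2 → 8, 8.8015/1 → 8; chars 88.
Subsquare: 1.2392/0.0833333 → 14 → o, 0.8015/0.0416667 → 19 → t; chars ot.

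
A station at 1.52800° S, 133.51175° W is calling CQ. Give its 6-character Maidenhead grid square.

CI38fl

Offset from 180°W / 90°S: lon 46.4882°, lat 88.4720°.
Field: 46.4882/20 → 2 → C, 88.4720/10 → 8 → I; chars CI.
Square: 6.4882/2 → 3, 8.4720/1 → 8; chars 38.
Subsquare: 0.4882/0.0833333 → 5 → f, 0.4720/0.0416667 → 11 → l; chars fl.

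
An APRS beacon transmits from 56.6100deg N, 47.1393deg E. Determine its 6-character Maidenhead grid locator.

LO36no

Add 180° to longitude and 90° to latitude: 227.1393, 146.6100.
Field: 227.1393/20 → 11 → L, 146.6100/10 → 14 → O; chars LO.
Square: 7.1393/2 → 3, 6.6100/1 → 6; chars 36.
Subsquare: 1.1393/0.0833333 → 13 → n, 0.6100/0.0416667 → 14 → o; chars no.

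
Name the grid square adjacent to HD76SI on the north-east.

HD76tj

Longitude subsquare s = 18; +1 → 19 = t.
Latitude subsquare i = 8; +1 → 9 = j.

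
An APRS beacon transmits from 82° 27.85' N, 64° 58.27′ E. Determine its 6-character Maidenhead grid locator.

MR22ll

Shift to the Maidenhead origin (180°W, 90°S): lon 244.9712, lat 172.4642.
Field (20°×10°, letters A–R): lon ⌊244.9712/20⌋ = 12 → M; lat ⌊172.4642/10⌋ = 17 → R.
Square (2°×1°, digits 0–9): lon ⌊4.9712/2⌋ = 2; lat ⌊2.4642/1⌋ = 2.
Subsquare (5′×2.5′, letters a–x): lon ⌊0.9712/0.0833333⌋ = 11 → l; lat ⌊0.4642/0.0416667⌋ = 11 → l.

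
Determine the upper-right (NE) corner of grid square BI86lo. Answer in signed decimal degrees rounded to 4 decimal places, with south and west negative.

-3.3750, -143.0000

Field B=1, I=8: +1·20° lon, +8·10° lat → SW at lon -160°, lat -10°.
Square 8, 6: +8·2° lon, +6·1° lat → SW at lon -144°, lat -4°.
Subsquare l=11, o=14: +11·0.0833333° lon, +14·0.0416667° lat → SW at lon -143.083°, lat -3.41667°.
Cell spans 0.0833333° lon × 0.0416667° lat. NE corner is SW corner plus one full cell.
latitude -3.3750, longitude -143.0000.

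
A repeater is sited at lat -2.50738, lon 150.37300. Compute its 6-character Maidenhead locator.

QI57el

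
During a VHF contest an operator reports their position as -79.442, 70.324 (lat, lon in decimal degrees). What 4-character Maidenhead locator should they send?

MB50

Shift to the Maidenhead origin (180°W, 90°S): lon 250.32, lat 10.56.
Field: 250.32/20 → 12 → M, 10.56/10 → 1 → B; chars MB.
Square: 10.32/2 → 5, 0.56/1 → 0; chars 50.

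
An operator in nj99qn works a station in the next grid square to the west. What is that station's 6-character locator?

NJ99pn

Longitude subsquare q = 16; −1 → 15 = p.
The latitude characters are unchanged.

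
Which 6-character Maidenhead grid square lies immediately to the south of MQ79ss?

Latitude subsquare s = 18; −1 → 17 = r.
The longitude characters are unchanged.

MQ79sr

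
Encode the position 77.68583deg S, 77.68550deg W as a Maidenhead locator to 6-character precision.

FB12dh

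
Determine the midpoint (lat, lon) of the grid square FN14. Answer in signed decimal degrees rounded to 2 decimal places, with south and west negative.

44.50, -77.00

Field F=5, N=13: +5·20° lon, +13·10° lat → SW at lon -80°, lat 40°.
Square 1, 4: +1·2° lon, +4·1° lat → SW at lon -78°, lat 44°.
Cell spans 2° lon × 1° lat. Centre is SW corner plus half of each.
latitude 44.50, longitude -77.00.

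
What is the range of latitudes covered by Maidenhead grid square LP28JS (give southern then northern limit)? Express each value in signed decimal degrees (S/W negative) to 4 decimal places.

Field L=11, P=15: +11·20° lon, +15·10° lat → SW at lon 40°, lat 60°.
Square 2, 8: +2·2° lon, +8·1° lat → SW at lon 44°, lat 68°.
Subsquare j=9, s=18: +9·0.0833333° lon, +18·0.0416667° lat → SW at lon 44.75°, lat 68.75°.
Cell spans 0.0833333° lon × 0.0416667° lat.
south 68.7500, north 68.7917.

68.7500, 68.7917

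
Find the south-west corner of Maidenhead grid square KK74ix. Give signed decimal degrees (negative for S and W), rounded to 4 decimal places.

Field K=10, K=10: +10·20° lon, +10·10° lat → SW at lon 20°, lat 10°.
Square 7, 4: +7·2° lon, +4·1° lat → SW at lon 34°, lat 14°.
Subsquare i=8, x=23: +8·0.0833333° lon, +23·0.0416667° lat → SW at lon 34.6667°, lat 14.9583°.
latitude 14.9583, longitude 34.6667.

14.9583, 34.6667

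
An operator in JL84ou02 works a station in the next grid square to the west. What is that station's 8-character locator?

JL84nu92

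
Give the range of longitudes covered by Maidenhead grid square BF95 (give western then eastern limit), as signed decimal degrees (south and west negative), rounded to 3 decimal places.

-142.000, -140.000

Field B=1, F=5: +1·20° lon, +5·10° lat → SW at lon -160°, lat -40°.
Square 9, 5: +9·2° lon, +5·1° lat → SW at lon -142°, lat -35°.
Cell spans 2° lon × 1° lat.
west -142.000, east -140.000.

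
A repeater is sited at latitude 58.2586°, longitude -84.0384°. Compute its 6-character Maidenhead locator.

EO78xg

Add 180° to longitude and 90° to latitude: 95.9616, 148.2586.
Field (20°×10°, letters A–R): lon ⌊95.9616/20⌋ = 4 → E; lat ⌊148.2586/10⌋ = 14 → O.
Square (2°×1°, digits 0–9): lon ⌊15.9616/2⌋ = 7; lat ⌊8.2586/1⌋ = 8.
Subsquare (5′×2.5′, letters a–x): lon ⌊1.9616/0.0833333⌋ = 23 → x; lat ⌊0.2586/0.0416667⌋ = 6 → g.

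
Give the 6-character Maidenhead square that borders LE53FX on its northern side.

Latitude subsquare x = 23; +1 → 24, wraps to 0 = a, carry into square.
Latitude square 3; +1 → 4.
The longitude characters are unchanged.

LE54fa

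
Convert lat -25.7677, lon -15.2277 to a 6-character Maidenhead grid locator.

Shift to the Maidenhead origin (180°W, 90°S): lon 164.7723, lat 64.2323.
Field (20°×10°, letters A–R): lon ⌊164.7723/20⌋ = 8 → I; lat ⌊64.2323/10⌋ = 6 → G.
Square (2°×1°, digits 0–9): lon ⌊4.7723/2⌋ = 2; lat ⌊4.2323/1⌋ = 4.
Subsquare (5′×2.5′, letters a–x): lon ⌊0.7723/0.0833333⌋ = 9 → j; lat ⌊0.2323/0.0416667⌋ = 5 → f.

IG24jf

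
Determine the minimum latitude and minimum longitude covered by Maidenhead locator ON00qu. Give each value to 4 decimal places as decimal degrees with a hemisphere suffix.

40.8333° N, 101.3333° E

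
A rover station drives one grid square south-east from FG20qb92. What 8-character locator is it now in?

FG20rb01

Longitude extended square 9; +1 → 10, wraps to 0, carry into subsquare.
Longitude subsquare q = 16; +1 → 17 = r.
Latitude extended square 2; −1 → 1.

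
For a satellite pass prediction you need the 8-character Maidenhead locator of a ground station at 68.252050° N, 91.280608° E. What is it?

Offset from 180°W / 90°S: lon 271.28061°, lat 158.25205°.
Field: 271.28061/20 → 13 → N, 158.25205/10 → 15 → P; chars NP.
Square: 11.28061/2 → 5, 8.25205/1 → 8; chars 58.
Subsquare: 1.28061/0.0833333 → 15 → p, 0.25205/0.0416667 → 6 → g; chars pg.
Extended square: 0.03061/0.00833333 → 3, 0.00205/0.00416667 → 0; chars 30.

NP58pg30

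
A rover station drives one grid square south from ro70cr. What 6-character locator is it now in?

Latitude subsquare r = 17; −1 → 16 = q.
The longitude characters are unchanged.

RO70cq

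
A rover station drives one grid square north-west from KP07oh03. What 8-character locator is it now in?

Longitude extended square 0; −1 → -1, wraps to 9, carry into subsquare.
Longitude subsquare o = 14; −1 → 13 = n.
Latitude extended square 3; +1 → 4.

KP07nh94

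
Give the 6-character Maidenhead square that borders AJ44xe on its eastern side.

AJ54ae

Longitude subsquare x = 23; +1 → 24, wraps to 0 = a, carry into square.
Longitude square 4; +1 → 5.
The latitude characters are unchanged.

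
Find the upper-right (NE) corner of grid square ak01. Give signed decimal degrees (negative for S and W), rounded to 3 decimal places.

Field A=0, K=10: +0·20° lon, +10·10° lat → SW at lon -180°, lat 10°.
Square 0, 1: +0·2° lon, +1·1° lat → SW at lon -180°, lat 11°.
Cell spans 2° lon × 1° lat. NE corner is SW corner plus one full cell.
latitude 12.000, longitude -178.000.

12.000, -178.000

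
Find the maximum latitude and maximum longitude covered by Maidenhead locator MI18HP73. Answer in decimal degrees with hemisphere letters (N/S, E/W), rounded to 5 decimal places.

1.35833° S, 62.65000° E

Field M=12, I=8: +12·20° lon, +8·10° lat → SW at lon 60°, lat -10°.
Square 1, 8: +1·2° lon, +8·1° lat → SW at lon 62°, lat -2°.
Subsquare h=7, p=15: +7·0.0833333° lon, +15·0.0416667° lat → SW at lon 62.5833°, lat -1.375°.
Extended square 7, 3: +7·0.00833333° lon, +3·0.00416667° lat → SW at lon 62.6417°, lat -1.3625°.
Cell spans 0.00833333° lon × 0.00416667° lat. NE corner is SW corner plus one full cell.
latitude 1.35833° S, longitude 62.65000° E.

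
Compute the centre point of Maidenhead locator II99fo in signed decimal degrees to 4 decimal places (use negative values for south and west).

-0.3958, -1.5417

Field I=8, I=8: +8·20° lon, +8·10° lat → SW at lon -20°, lat -10°.
Square 9, 9: +9·2° lon, +9·1° lat → SW at lon -2°, lat -1°.
Subsquare f=5, o=14: +5·0.0833333° lon, +14·0.0416667° lat → SW at lon -1.58333°, lat -0.416667°.
Cell spans 0.0833333° lon × 0.0416667° lat. Centre is SW corner plus half of each.
latitude -0.3958, longitude -1.5417.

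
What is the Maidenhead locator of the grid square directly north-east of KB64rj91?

KB64sj02

Longitude extended square 9; +1 → 10, wraps to 0, carry into subsquare.
Longitude subsquare r = 17; +1 → 18 = s.
Latitude extended square 1; +1 → 2.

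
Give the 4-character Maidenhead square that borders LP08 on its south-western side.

Longitude square 0; −1 → -1, wraps to 9, carry into field.
Longitude field L = 11; −1 → 10 = K.
Latitude square 8; −1 → 7.

KP97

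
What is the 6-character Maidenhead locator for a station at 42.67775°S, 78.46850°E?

ME97fh

Add 180° to longitude and 90° to latitude: 258.4685, 47.3222.
Field (20°×10°, letters A–R): 258.4685/20 → 12 → M, 47.3222/10 → 4 → E; chars ME.
Square (2°×1°, digits 0–9): 18.4685/2 → 9, 7.3222/1 → 7; chars 97.
Subsquare (5′×2.5′, letters a–x): 0.4685/0.0833333 → 5 → f, 0.3222/0.0416667 → 7 → h; chars fh.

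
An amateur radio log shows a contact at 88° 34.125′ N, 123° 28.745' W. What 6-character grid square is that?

CR88gn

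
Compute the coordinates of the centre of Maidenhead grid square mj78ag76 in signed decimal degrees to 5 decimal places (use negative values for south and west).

8.27708, 74.06250

Field M=12, J=9: +12·20° lon, +9·10° lat → SW at lon 60°, lat 0°.
Square 7, 8: +7·2° lon, +8·1° lat → SW at lon 74°, lat 8°.
Subsquare a=0, g=6: +0·0.0833333° lon, +6·0.0416667° lat → SW at lon 74°, lat 8.25°.
Extended square 7, 6: +7·0.00833333° lon, +6·0.00416667° lat → SW at lon 74.0583°, lat 8.275°.
Cell spans 0.00833333° lon × 0.00416667° lat. Centre is SW corner plus half of each.
latitude 8.27708, longitude 74.06250.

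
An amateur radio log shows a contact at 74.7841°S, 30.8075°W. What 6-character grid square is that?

HB45of

Offset from 180°W / 90°S: lon 149.1925°, lat 15.2159°.
Field (20°×10°, letters A–R): 149.1925/20 → 7 → H, 15.2159/10 → 1 → B; chars HB.
Square (2°×1°, digits 0–9): 9.1925/2 → 4, 5.2159/1 → 5; chars 45.
Subsquare (5′×2.5′, letters a–x): 1.1925/0.0833333 → 14 → o, 0.2159/0.0416667 → 5 → f; chars of.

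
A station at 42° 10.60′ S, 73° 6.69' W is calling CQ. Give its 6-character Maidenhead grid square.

FE37kt

Add 180° to longitude and 90° to latitude: 106.8885, 47.8233.
Field (20°×10°, letters A–R): 106.8885/20 → 5 → F, 47.8233/10 → 4 → E; chars FE.
Square (2°×1°, digits 0–9): 6.8885/2 → 3, 7.8233/1 → 7; chars 37.
Subsquare (5′×2.5′, letters a–x): 0.8885/0.0833333 → 10 → k, 0.8233/0.0416667 → 19 → t; chars kt.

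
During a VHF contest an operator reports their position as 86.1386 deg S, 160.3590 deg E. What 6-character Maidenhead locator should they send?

Offset from 180°W / 90°S: lon 340.3590°, lat 3.8614°.
Field (20°×10°, letters A–R): 340.3590/20 → 17 → R, 3.8614/10 → 0 → A; chars RA.
Square (2°×1°, digits 0–9): 0.3590/2 → 0, 3.8614/1 → 3; chars 03.
Subsquare (5′×2.5′, letters a–x): 0.3590/0.0833333 → 4 → e, 0.8614/0.0416667 → 20 → u; chars eu.

RA03eu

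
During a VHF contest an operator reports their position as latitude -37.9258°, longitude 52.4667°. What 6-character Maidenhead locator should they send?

LF62fb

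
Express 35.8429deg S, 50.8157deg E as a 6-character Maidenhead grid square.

LF54jd

Shift to the Maidenhead origin (180°W, 90°S): lon 230.8157, lat 54.1571.
Field (20°×10°, letters A–R): 230.8157/20 → 11 → L, 54.1571/10 → 5 → F; chars LF.
Square (2°×1°, digits 0–9): 10.8157/2 → 5, 4.1571/1 → 4; chars 54.
Subsquare (5′×2.5′, letters a–x): 0.8157/0.0833333 → 9 → j, 0.1571/0.0416667 → 3 → d; chars jd.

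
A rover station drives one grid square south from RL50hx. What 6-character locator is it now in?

RL50hw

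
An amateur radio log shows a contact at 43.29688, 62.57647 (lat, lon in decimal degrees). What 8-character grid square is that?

MN13gh91

Offset from 180°W / 90°S: lon 242.57647°, lat 133.29688°.
Field (20°×10°, letters A–R): 242.57647/20 → 12 → M, 133.29688/10 → 13 → N; chars MN.
Square (2°×1°, digits 0–9): 2.57647/2 → 1, 3.29688/1 → 3; chars 13.
Subsquare (5′×2.5′, letters a–x): 0.57647/0.0833333 → 6 → g, 0.29688/0.0416667 → 7 → h; chars gh.
Extended square (30″×15″, digits 0–9): 0.07647/0.00833333 → 9, 0.00521/0.00416667 → 1; chars 91.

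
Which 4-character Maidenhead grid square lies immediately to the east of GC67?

Longitude square 6; +1 → 7.
The latitude characters are unchanged.

GC77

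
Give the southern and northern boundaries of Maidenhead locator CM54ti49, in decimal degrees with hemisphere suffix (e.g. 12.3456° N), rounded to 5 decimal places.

Field C=2, M=12: +2·20° lon, +12·10° lat → SW at lon -140°, lat 30°.
Square 5, 4: +5·2° lon, +4·1° lat → SW at lon -130°, lat 34°.
Subsquare t=19, i=8: +19·0.0833333° lon, +8·0.0416667° lat → SW at lon -128.417°, lat 34.3333°.
Extended square 4, 9: +4·0.00833333° lon, +9·0.00416667° lat → SW at lon -128.383°, lat 34.3708°.
Cell spans 0.00833333° lon × 0.00416667° lat.
south 34.37083° N, north 34.37500° N.

34.37083° N, 34.37500° N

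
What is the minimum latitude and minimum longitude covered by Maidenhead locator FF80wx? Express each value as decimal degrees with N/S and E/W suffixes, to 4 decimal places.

39.0417° S, 62.1667° W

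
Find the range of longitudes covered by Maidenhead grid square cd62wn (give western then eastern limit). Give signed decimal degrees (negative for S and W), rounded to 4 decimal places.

-126.1667, -126.0833

Field C=2, D=3: +2·20° lon, +3·10° lat → SW at lon -140°, lat -60°.
Square 6, 2: +6·2° lon, +2·1° lat → SW at lon -128°, lat -58°.
Subsquare w=22, n=13: +22·0.0833333° lon, +13·0.0416667° lat → SW at lon -126.167°, lat -57.4583°.
Cell spans 0.0833333° lon × 0.0416667° lat.
west -126.1667, east -126.0833.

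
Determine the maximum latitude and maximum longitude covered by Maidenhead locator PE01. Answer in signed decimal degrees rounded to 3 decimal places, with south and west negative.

-48.000, 122.000

Field P=15, E=4: +15·20° lon, +4·10° lat → SW at lon 120°, lat -50°.
Square 0, 1: +0·2° lon, +1·1° lat → SW at lon 120°, lat -49°.
Cell spans 2° lon × 1° lat. NE corner is SW corner plus one full cell.
latitude -48.000, longitude 122.000.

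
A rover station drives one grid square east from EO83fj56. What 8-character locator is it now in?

Longitude extended square 5; +1 → 6.
The latitude characters are unchanged.

EO83fj66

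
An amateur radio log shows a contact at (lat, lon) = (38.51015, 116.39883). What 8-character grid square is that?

OM88em72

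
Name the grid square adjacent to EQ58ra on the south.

EQ57rx

Latitude subsquare a = 0; −1 → -1, wraps to 23 = x, carry into square.
Latitude square 8; −1 → 7.
The longitude characters are unchanged.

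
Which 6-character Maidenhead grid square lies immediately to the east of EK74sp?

EK74tp

Longitude subsquare s = 18; +1 → 19 = t.
The latitude characters are unchanged.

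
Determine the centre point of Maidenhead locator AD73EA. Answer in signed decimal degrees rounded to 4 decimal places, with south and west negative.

-56.9792, -165.6250

Field A=0, D=3: +0·20° lon, +3·10° lat → SW at lon -180°, lat -60°.
Square 7, 3: +7·2° lon, +3·1° lat → SW at lon -166°, lat -57°.
Subsquare e=4, a=0: +4·0.0833333° lon, +0·0.0416667° lat → SW at lon -165.667°, lat -57°.
Cell spans 0.0833333° lon × 0.0416667° lat. Centre is SW corner plus half of each.
latitude -56.9792, longitude -165.6250.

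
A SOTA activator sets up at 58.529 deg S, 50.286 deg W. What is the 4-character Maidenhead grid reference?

GD41

Shift to the Maidenhead origin (180°W, 90°S): lon 129.71, lat 31.47.
Field (20°×10°, letters A–R): lon ⌊129.71/20⌋ = 6 → G; lat ⌊31.47/10⌋ = 3 → D.
Square (2°×1°, digits 0–9): lon ⌊9.71/2⌋ = 4; lat ⌊1.47/1⌋ = 1.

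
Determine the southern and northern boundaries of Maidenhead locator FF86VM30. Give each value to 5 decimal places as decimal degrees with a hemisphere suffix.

Field F=5, F=5: +5·20° lon, +5·10° lat → SW at lon -80°, lat -40°.
Square 8, 6: +8·2° lon, +6·1° lat → SW at lon -64°, lat -34°.
Subsquare v=21, m=12: +21·0.0833333° lon, +12·0.0416667° lat → SW at lon -62.25°, lat -33.5°.
Extended square 3, 0: +3·0.00833333° lon, +0·0.00416667° lat → SW at lon -62.225°, lat -33.5°.
Cell spans 0.00833333° lon × 0.00416667° lat.
south 33.50000° S, north 33.49583° S.

33.50000° S, 33.49583° S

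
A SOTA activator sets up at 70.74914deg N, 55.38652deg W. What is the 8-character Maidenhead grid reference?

GQ20hr39

Offset from 180°W / 90°S: lon 124.61348°, lat 160.74914°.
Field: lon ⌊124.61348/20⌋ = 6 → G; lat ⌊160.74914/10⌋ = 16 → Q.
Square: lon ⌊4.61348/2⌋ = 2; lat ⌊0.74914/1⌋ = 0.
Subsquare: lon ⌊0.61348/0.0833333⌋ = 7 → h; lat ⌊0.74914/0.0416667⌋ = 17 → r.
Extended square: lon ⌊0.03015/0.00833333⌋ = 3; lat ⌊0.04081/0.00416667⌋ = 9.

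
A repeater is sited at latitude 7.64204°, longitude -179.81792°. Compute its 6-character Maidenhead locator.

AJ07cp

Offset from 180°W / 90°S: lon 0.1821°, lat 97.6420°.
Field: 0.1821/20 → 0 → A, 97.6420/10 → 9 → J; chars AJ.
Square: 0.1821/2 → 0, 7.6420/1 → 7; chars 07.
Subsquare: 0.1821/0.0833333 → 2 → c, 0.6420/0.0416667 → 15 → p; chars cp.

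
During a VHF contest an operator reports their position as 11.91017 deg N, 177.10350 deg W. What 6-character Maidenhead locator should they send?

AK11kv

Add 180° to longitude and 90° to latitude: 2.8965, 101.9102.
Field: 2.8965/20 → 0 → A, 101.9102/10 → 10 → K; chars AK.
Square: 2.8965/2 → 1, 1.9102/1 → 1; chars 11.
Subsquare: 0.8965/0.0833333 → 10 → k, 0.9102/0.0416667 → 21 → v; chars kv.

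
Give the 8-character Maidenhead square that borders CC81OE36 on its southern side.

CC81oe35

Latitude extended square 6; −1 → 5.
The longitude characters are unchanged.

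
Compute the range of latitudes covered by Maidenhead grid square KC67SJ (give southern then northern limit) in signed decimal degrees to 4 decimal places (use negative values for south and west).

-62.6250, -62.5833

Field K=10, C=2: +10·20° lon, +2·10° lat → SW at lon 20°, lat -70°.
Square 6, 7: +6·2° lon, +7·1° lat → SW at lon 32°, lat -63°.
Subsquare s=18, j=9: +18·0.0833333° lon, +9·0.0416667° lat → SW at lon 33.5°, lat -62.625°.
Cell spans 0.0833333° lon × 0.0416667° lat.
south -62.6250, north -62.5833.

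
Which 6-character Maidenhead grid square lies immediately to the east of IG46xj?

Longitude subsquare x = 23; +1 → 24, wraps to 0 = a, carry into square.
Longitude square 4; +1 → 5.
The latitude characters are unchanged.

IG56aj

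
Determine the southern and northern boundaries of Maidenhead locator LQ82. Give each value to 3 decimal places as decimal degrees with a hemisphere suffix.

72.000° N, 73.000° N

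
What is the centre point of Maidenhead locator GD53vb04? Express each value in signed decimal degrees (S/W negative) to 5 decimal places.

-56.93958, -48.24583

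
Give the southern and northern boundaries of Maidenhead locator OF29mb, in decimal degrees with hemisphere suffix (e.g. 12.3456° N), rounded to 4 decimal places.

30.9583° S, 30.9167° S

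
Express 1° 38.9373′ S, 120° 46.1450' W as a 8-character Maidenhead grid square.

CI98oi74

Shift to the Maidenhead origin (180°W, 90°S): lon 59.23092, lat 88.35104.
Field (20°×10°, letters A–R): 59.23092/20 → 2 → C, 88.35104/10 → 8 → I; chars CI.
Square (2°×1°, digits 0–9): 19.23092/2 → 9, 8.35104/1 → 8; chars 98.
Subsquare (5′×2.5′, letters a–x): 1.23092/0.0833333 → 14 → o, 0.35104/0.0416667 → 8 → i; chars oi.
Extended square (30″×15″, digits 0–9): 0.06425/0.00833333 → 7, 0.01771/0.00416667 → 4; chars 74.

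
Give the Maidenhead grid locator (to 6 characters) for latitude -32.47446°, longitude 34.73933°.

KF77im

Shift to the Maidenhead origin (180°W, 90°S): lon 214.7393, lat 57.5255.
Field: lon ⌊214.7393/20⌋ = 10 → K; lat ⌊57.5255/10⌋ = 5 → F.
Square: lon ⌊14.7393/2⌋ = 7; lat ⌊7.5255/1⌋ = 7.
Subsquare: lon ⌊0.7393/0.0833333⌋ = 8 → i; lat ⌊0.5255/0.0416667⌋ = 12 → m.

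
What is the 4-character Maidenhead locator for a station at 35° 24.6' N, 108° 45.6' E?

OM45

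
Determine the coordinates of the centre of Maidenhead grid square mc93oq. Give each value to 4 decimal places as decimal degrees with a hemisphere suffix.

66.3125° S, 79.2083° E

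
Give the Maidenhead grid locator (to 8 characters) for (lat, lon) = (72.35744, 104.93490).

Add 180° to longitude and 90° to latitude: 284.93490, 162.35744.
Field (20°×10°, letters A–R): lon ⌊284.93490/20⌋ = 14 → O; lat ⌊162.35744/10⌋ = 16 → Q.
Square (2°×1°, digits 0–9): lon ⌊4.93490/2⌋ = 2; lat ⌊2.35744/1⌋ = 2.
Subsquare (5′×2.5′, letters a–x): lon ⌊0.93490/0.0833333⌋ = 11 → l; lat ⌊0.35744/0.0416667⌋ = 8 → i.
Extended square (30″×15″, digits 0–9): lon ⌊0.01823/0.00833333⌋ = 2; lat ⌊0.02411/0.00416667⌋ = 5.

OQ22li25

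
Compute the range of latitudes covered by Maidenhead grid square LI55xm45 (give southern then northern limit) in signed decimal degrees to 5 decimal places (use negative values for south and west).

Field L=11, I=8: +11·20° lon, +8·10° lat → SW at lon 40°, lat -10°.
Square 5, 5: +5·2° lon, +5·1° lat → SW at lon 50°, lat -5°.
Subsquare x=23, m=12: +23·0.0833333° lon, +12·0.0416667° lat → SW at lon 51.9167°, lat -4.5°.
Extended square 4, 5: +4·0.00833333° lon, +5·0.00416667° lat → SW at lon 51.95°, lat -4.47917°.
Cell spans 0.00833333° lon × 0.00416667° lat.
south -4.47917, north -4.47500.

-4.47917, -4.47500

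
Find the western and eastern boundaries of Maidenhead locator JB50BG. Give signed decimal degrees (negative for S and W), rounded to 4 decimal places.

Field J=9, B=1: +9·20° lon, +1·10° lat → SW at lon 0°, lat -80°.
Square 5, 0: +5·2° lon, +0·1° lat → SW at lon 10°, lat -80°.
Subsquare b=1, g=6: +1·0.0833333° lon, +6·0.0416667° lat → SW at lon 10.0833°, lat -79.75°.
Cell spans 0.0833333° lon × 0.0416667° lat.
west 10.0833, east 10.1667.

10.0833, 10.1667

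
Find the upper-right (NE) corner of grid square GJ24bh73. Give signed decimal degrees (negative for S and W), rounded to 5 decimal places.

4.30833, -55.85000

Field G=6, J=9: +6·20° lon, +9·10° lat → SW at lon -60°, lat 0°.
Square 2, 4: +2·2° lon, +4·1° lat → SW at lon -56°, lat 4°.
Subsquare b=1, h=7: +1·0.0833333° lon, +7·0.0416667° lat → SW at lon -55.9167°, lat 4.29167°.
Extended square 7, 3: +7·0.00833333° lon, +3·0.00416667° lat → SW at lon -55.8583°, lat 4.30417°.
Cell spans 0.00833333° lon × 0.00416667° lat. NE corner is SW corner plus one full cell.
latitude 4.30833, longitude -55.85000.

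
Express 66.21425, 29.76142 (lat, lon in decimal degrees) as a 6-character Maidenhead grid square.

KP46vf

Shift to the Maidenhead origin (180°W, 90°S): lon 209.7614, lat 156.2142.
Field (20°×10°, letters A–R): 209.7614/20 → 10 → K, 156.2142/10 → 15 → P; chars KP.
Square (2°×1°, digits 0–9): 9.7614/2 → 4, 6.2142/1 → 6; chars 46.
Subsquare (5′×2.5′, letters a–x): 1.7614/0.0833333 → 21 → v, 0.2142/0.0416667 → 5 → f; chars vf.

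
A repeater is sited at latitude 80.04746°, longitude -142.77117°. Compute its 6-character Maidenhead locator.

Shift to the Maidenhead origin (180°W, 90°S): lon 37.2288, lat 170.0475.
Field: 37.2288/20 → 1 → B, 170.0475/10 → 17 → R; chars BR.
Square: 17.2288/2 → 8, 0.0475/1 → 0; chars 80.
Subsquare: 1.2288/0.0833333 → 14 → o, 0.0475/0.0416667 → 1 → b; chars ob.

BR80ob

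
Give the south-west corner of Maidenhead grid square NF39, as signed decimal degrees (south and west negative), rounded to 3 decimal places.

-31.000, 86.000

Field N=13, F=5: +13·20° lon, +5·10° lat → SW at lon 80°, lat -40°.
Square 3, 9: +3·2° lon, +9·1° lat → SW at lon 86°, lat -31°.
latitude -31.000, longitude 86.000.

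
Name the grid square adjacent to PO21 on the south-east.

PO30

Longitude square 2; +1 → 3.
Latitude square 1; −1 → 0.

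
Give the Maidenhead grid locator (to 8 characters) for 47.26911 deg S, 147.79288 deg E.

QE32vr55

Offset from 180°W / 90°S: lon 327.79288°, lat 42.73089°.
Field: lon ⌊327.79288/20⌋ = 16 → Q; lat ⌊42.73089/10⌋ = 4 → E.
Square: lon ⌊7.79288/2⌋ = 3; lat ⌊2.73089/1⌋ = 2.
Subsquare: lon ⌊1.79288/0.0833333⌋ = 21 → v; lat ⌊0.73089/0.0416667⌋ = 17 → r.
Extended square: lon ⌊0.04288/0.00833333⌋ = 5; lat ⌊0.02256/0.00416667⌋ = 5.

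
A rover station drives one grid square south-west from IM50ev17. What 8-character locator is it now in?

IM50ev06

Longitude extended square 1; −1 → 0.
Latitude extended square 7; −1 → 6.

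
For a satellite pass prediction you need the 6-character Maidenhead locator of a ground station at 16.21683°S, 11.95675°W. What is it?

IH43as

Shift to the Maidenhead origin (180°W, 90°S): lon 168.0433, lat 73.7832.
Field: lon ⌊168.0433/20⌋ = 8 → I; lat ⌊73.7832/10⌋ = 7 → H.
Square: lon ⌊8.0433/2⌋ = 4; lat ⌊3.7832/1⌋ = 3.
Subsquare: lon ⌊0.0433/0.0833333⌋ = 0 → a; lat ⌊0.7832/0.0416667⌋ = 18 → s.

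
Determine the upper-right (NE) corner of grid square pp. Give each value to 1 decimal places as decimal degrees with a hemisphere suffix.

70.0° N, 140.0° E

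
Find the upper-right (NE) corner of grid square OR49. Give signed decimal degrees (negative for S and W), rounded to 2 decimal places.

90.00, 110.00

Field O=14, R=17: +14·20° lon, +17·10° lat → SW at lon 100°, lat 80°.
Square 4, 9: +4·2° lon, +9·1° lat → SW at lon 108°, lat 89°.
Cell spans 2° lon × 1° lat. NE corner is SW corner plus one full cell.
latitude 90.00, longitude 110.00.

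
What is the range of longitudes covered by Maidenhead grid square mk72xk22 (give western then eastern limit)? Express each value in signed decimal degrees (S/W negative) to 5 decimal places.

75.93333, 75.94167

Field M=12, K=10: +12·20° lon, +10·10° lat → SW at lon 60°, lat 10°.
Square 7, 2: +7·2° lon, +2·1° lat → SW at lon 74°, lat 12°.
Subsquare x=23, k=10: +23·0.0833333° lon, +10·0.0416667° lat → SW at lon 75.9167°, lat 12.4167°.
Extended square 2, 2: +2·0.00833333° lon, +2·0.00416667° lat → SW at lon 75.9333°, lat 12.425°.
Cell spans 0.00833333° lon × 0.00416667° lat.
west 75.93333, east 75.94167.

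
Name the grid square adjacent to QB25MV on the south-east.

Longitude subsquare m = 12; +1 → 13 = n.
Latitude subsquare v = 21; −1 → 20 = u.

QB25nu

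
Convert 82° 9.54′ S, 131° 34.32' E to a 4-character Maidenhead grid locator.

Add 180° to longitude and 90° to latitude: 311.57, 7.84.
Field: 311.57/20 → 15 → P, 7.84/10 → 0 → A; chars PA.
Square: 11.57/2 → 5, 7.84/1 → 7; chars 57.

PA57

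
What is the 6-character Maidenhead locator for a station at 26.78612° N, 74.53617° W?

Offset from 180°W / 90°S: lon 105.4638°, lat 116.7861°.
Field (20°×10°, letters A–R): 105.4638/20 → 5 → F, 116.7861/10 → 11 → L; chars FL.
Square (2°×1°, digits 0–9): 5.4638/2 → 2, 6.7861/1 → 6; chars 26.
Subsquare (5′×2.5′, letters a–x): 1.4638/0.0833333 → 17 → r, 0.7861/0.0416667 → 18 → s; chars rs.

FL26rs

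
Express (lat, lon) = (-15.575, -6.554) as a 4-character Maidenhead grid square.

IH64

Shift to the Maidenhead origin (180°W, 90°S): lon 173.45, lat 74.42.
Field: 173.45/20 → 8 → I, 74.42/10 → 7 → H; chars IH.
Square: 13.45/2 → 6, 4.42/1 → 4; chars 64.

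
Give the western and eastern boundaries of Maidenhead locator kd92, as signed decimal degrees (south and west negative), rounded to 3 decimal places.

38.000, 40.000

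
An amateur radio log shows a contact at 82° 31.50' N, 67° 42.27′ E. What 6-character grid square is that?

MR32um

Add 180° to longitude and 90° to latitude: 247.7045, 172.5250.
Field: lon ⌊247.7045/20⌋ = 12 → M; lat ⌊172.5250/10⌋ = 17 → R.
Square: lon ⌊7.7045/2⌋ = 3; lat ⌊2.5250/1⌋ = 2.
Subsquare: lon ⌊1.7045/0.0833333⌋ = 20 → u; lat ⌊0.5250/0.0416667⌋ = 12 → m.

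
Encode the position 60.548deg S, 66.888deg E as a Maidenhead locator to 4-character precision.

Shift to the Maidenhead origin (180°W, 90°S): lon 246.89, lat 29.45.
Field (20°×10°, letters A–R): 246.89/20 → 12 → M, 29.45/10 → 2 → C; chars MC.
Square (2°×1°, digits 0–9): 6.89/2 → 3, 9.45/1 → 9; chars 39.

MC39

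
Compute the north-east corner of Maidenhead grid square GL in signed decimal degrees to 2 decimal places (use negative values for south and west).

Field G=6, L=11: +6·20° lon, +11·10° lat → SW at lon -60°, lat 20°.
Cell spans 20° lon × 10° lat. NE corner is SW corner plus one full cell.
latitude 30.00, longitude -40.00.

30.00, -40.00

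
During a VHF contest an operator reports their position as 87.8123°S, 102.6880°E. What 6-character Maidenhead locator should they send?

Offset from 180°W / 90°S: lon 282.6880°, lat 2.1877°.
Field: 282.6880/20 → 14 → O, 2.1877/10 → 0 → A; chars OA.
Square: 2.6880/2 → 1, 2.1877/1 → 2; chars 12.
Subsquare: 0.6880/0.0833333 → 8 → i, 0.1877/0.0416667 → 4 → e; chars ie.

OA12ie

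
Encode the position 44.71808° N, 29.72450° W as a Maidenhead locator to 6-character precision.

HN54dr

Offset from 180°W / 90°S: lon 150.2755°, lat 134.7181°.
Field: 150.2755/20 → 7 → H, 134.7181/10 → 13 → N; chars HN.
Square: 10.2755/2 → 5, 4.7181/1 → 4; chars 54.
Subsquare: 0.2755/0.0833333 → 3 → d, 0.7181/0.0416667 → 17 → r; chars dr.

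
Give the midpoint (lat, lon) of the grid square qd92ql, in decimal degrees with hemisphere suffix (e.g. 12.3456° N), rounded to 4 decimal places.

57.5208° S, 159.3750° E

Field Q=16, D=3: +16·20° lon, +3·10° lat → SW at lon 140°, lat -60°.
Square 9, 2: +9·2° lon, +2·1° lat → SW at lon 158°, lat -58°.
Subsquare q=16, l=11: +16·0.0833333° lon, +11·0.0416667° lat → SW at lon 159.333°, lat -57.5417°.
Cell spans 0.0833333° lon × 0.0416667° lat. Centre is SW corner plus half of each.
latitude 57.5208° S, longitude 159.3750° E.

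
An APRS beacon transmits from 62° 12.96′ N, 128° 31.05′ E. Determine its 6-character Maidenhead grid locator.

Shift to the Maidenhead origin (180°W, 90°S): lon 308.5175, lat 152.2160.
Field (20°×10°, letters A–R): 308.5175/20 → 15 → P, 152.2160/10 → 15 → P; chars PP.
Square (2°×1°, digits 0–9): 8.5175/2 → 4, 2.2160/1 → 2; chars 42.
Subsquare (5′×2.5′, letters a–x): 0.5175/0.0833333 → 6 → g, 0.2160/0.0416667 → 5 → f; chars gf.

PP42gf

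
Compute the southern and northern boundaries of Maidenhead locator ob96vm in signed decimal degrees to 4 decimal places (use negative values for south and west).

Field O=14, B=1: +14·20° lon, +1·10° lat → SW at lon 100°, lat -80°.
Square 9, 6: +9·2° lon, +6·1° lat → SW at lon 118°, lat -74°.
Subsquare v=21, m=12: +21·0.0833333° lon, +12·0.0416667° lat → SW at lon 119.75°, lat -73.5°.
Cell spans 0.0833333° lon × 0.0416667° lat.
south -73.5000, north -73.4583.

-73.5000, -73.4583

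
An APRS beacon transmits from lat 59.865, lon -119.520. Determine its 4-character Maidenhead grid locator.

Add 180° to longitude and 90° to latitude: 60.48, 149.87.
Field: 60.48/20 → 3 → D, 149.87/10 → 14 → O; chars DO.
Square: 0.48/2 → 0, 9.87/1 → 9; chars 09.

DO09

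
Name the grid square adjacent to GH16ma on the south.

Latitude subsquare a = 0; −1 → -1, wraps to 23 = x, carry into square.
Latitude square 6; −1 → 5.
The longitude characters are unchanged.

GH15mx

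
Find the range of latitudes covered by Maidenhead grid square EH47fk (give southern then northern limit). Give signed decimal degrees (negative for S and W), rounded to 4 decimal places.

Field E=4, H=7: +4·20° lon, +7·10° lat → SW at lon -100°, lat -20°.
Square 4, 7: +4·2° lon, +7·1° lat → SW at lon -92°, lat -13°.
Subsquare f=5, k=10: +5·0.0833333° lon, +10·0.0416667° lat → SW at lon -91.5833°, lat -12.5833°.
Cell spans 0.0833333° lon × 0.0416667° lat.
south -12.5833, north -12.5417.

-12.5833, -12.5417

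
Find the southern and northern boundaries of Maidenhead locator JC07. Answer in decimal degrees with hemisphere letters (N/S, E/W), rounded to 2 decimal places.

Field J=9, C=2: +9·20° lon, +2·10° lat → SW at lon 0°, lat -70°.
Square 0, 7: +0·2° lon, +7·1° lat → SW at lon 0°, lat -63°.
Cell spans 2° lon × 1° lat.
south 63.00° S, north 62.00° S.

63.00° S, 62.00° S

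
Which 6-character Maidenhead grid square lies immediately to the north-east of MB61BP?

Longitude subsquare b = 1; +1 → 2 = c.
Latitude subsquare p = 15; +1 → 16 = q.

MB61cq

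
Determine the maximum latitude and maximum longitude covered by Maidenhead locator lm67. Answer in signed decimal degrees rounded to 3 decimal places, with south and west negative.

38.000, 54.000

Field L=11, M=12: +11·20° lon, +12·10° lat → SW at lon 40°, lat 30°.
Square 6, 7: +6·2° lon, +7·1° lat → SW at lon 52°, lat 37°.
Cell spans 2° lon × 1° lat. NE corner is SW corner plus one full cell.
latitude 38.000, longitude 54.000.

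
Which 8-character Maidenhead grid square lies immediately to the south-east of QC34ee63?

Longitude extended square 6; +1 → 7.
Latitude extended square 3; −1 → 2.

QC34ee72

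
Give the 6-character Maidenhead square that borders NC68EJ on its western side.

NC68dj

Longitude subsquare e = 4; −1 → 3 = d.
The latitude characters are unchanged.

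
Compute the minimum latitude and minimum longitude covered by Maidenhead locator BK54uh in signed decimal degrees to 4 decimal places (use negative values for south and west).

14.2917, -148.3333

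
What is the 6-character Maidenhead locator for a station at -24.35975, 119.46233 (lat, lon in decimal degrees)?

Add 180° to longitude and 90° to latitude: 299.4623, 65.6403.
Field (20°×10°, letters A–R): lon ⌊299.4623/20⌋ = 14 → O; lat ⌊65.6403/10⌋ = 6 → G.
Square (2°×1°, digits 0–9): lon ⌊19.4623/2⌋ = 9; lat ⌊5.6403/1⌋ = 5.
Subsquare (5′×2.5′, letters a–x): lon ⌊1.4623/0.0833333⌋ = 17 → r; lat ⌊0.6403/0.0416667⌋ = 15 → p.

OG95rp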